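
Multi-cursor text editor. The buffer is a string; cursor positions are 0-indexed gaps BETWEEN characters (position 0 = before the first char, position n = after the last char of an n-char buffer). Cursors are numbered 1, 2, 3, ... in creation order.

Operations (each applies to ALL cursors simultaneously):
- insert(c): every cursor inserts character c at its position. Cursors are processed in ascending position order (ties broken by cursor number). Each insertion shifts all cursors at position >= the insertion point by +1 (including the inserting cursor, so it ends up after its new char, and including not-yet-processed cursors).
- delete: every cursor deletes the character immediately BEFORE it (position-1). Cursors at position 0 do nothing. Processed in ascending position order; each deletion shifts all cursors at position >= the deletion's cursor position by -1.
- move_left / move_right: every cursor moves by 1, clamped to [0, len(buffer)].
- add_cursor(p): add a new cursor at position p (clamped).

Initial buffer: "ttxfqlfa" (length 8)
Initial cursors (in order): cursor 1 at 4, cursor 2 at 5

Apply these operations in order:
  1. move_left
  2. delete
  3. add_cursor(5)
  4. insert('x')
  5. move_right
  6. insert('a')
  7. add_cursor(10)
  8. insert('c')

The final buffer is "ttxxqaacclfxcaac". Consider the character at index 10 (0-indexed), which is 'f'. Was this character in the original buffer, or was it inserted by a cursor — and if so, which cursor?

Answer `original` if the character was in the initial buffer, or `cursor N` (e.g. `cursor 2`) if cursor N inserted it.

After op 1 (move_left): buffer="ttxfqlfa" (len 8), cursors c1@3 c2@4, authorship ........
After op 2 (delete): buffer="ttqlfa" (len 6), cursors c1@2 c2@2, authorship ......
After op 3 (add_cursor(5)): buffer="ttqlfa" (len 6), cursors c1@2 c2@2 c3@5, authorship ......
After op 4 (insert('x')): buffer="ttxxqlfxa" (len 9), cursors c1@4 c2@4 c3@8, authorship ..12...3.
After op 5 (move_right): buffer="ttxxqlfxa" (len 9), cursors c1@5 c2@5 c3@9, authorship ..12...3.
After op 6 (insert('a')): buffer="ttxxqaalfxaa" (len 12), cursors c1@7 c2@7 c3@12, authorship ..12.12..3.3
After op 7 (add_cursor(10)): buffer="ttxxqaalfxaa" (len 12), cursors c1@7 c2@7 c4@10 c3@12, authorship ..12.12..3.3
After op 8 (insert('c')): buffer="ttxxqaacclfxcaac" (len 16), cursors c1@9 c2@9 c4@13 c3@16, authorship ..12.1212..34.33
Authorship (.=original, N=cursor N): . . 1 2 . 1 2 1 2 . . 3 4 . 3 3
Index 10: author = original

Answer: original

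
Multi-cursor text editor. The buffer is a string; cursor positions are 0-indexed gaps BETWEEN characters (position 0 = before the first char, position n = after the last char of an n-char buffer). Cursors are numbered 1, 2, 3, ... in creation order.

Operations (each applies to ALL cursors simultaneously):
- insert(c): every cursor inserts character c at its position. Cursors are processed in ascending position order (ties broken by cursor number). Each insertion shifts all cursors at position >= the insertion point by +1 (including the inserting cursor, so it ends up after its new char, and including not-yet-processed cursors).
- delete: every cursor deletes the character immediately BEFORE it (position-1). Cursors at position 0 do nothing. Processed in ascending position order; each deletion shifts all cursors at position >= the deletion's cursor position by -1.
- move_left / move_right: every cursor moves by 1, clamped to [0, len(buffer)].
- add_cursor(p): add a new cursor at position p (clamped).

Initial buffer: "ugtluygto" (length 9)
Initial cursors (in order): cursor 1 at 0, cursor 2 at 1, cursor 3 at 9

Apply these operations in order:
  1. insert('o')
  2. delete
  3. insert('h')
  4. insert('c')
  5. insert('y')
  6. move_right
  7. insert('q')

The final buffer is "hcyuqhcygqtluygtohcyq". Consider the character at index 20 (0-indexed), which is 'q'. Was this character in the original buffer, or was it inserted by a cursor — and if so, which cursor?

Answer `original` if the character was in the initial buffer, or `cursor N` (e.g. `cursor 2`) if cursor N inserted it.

After op 1 (insert('o')): buffer="ouogtluygtoo" (len 12), cursors c1@1 c2@3 c3@12, authorship 1.2........3
After op 2 (delete): buffer="ugtluygto" (len 9), cursors c1@0 c2@1 c3@9, authorship .........
After op 3 (insert('h')): buffer="huhgtluygtoh" (len 12), cursors c1@1 c2@3 c3@12, authorship 1.2........3
After op 4 (insert('c')): buffer="hcuhcgtluygtohc" (len 15), cursors c1@2 c2@5 c3@15, authorship 11.22........33
After op 5 (insert('y')): buffer="hcyuhcygtluygtohcy" (len 18), cursors c1@3 c2@7 c3@18, authorship 111.222........333
After op 6 (move_right): buffer="hcyuhcygtluygtohcy" (len 18), cursors c1@4 c2@8 c3@18, authorship 111.222........333
After op 7 (insert('q')): buffer="hcyuqhcygqtluygtohcyq" (len 21), cursors c1@5 c2@10 c3@21, authorship 111.1222.2.......3333
Authorship (.=original, N=cursor N): 1 1 1 . 1 2 2 2 . 2 . . . . . . . 3 3 3 3
Index 20: author = 3

Answer: cursor 3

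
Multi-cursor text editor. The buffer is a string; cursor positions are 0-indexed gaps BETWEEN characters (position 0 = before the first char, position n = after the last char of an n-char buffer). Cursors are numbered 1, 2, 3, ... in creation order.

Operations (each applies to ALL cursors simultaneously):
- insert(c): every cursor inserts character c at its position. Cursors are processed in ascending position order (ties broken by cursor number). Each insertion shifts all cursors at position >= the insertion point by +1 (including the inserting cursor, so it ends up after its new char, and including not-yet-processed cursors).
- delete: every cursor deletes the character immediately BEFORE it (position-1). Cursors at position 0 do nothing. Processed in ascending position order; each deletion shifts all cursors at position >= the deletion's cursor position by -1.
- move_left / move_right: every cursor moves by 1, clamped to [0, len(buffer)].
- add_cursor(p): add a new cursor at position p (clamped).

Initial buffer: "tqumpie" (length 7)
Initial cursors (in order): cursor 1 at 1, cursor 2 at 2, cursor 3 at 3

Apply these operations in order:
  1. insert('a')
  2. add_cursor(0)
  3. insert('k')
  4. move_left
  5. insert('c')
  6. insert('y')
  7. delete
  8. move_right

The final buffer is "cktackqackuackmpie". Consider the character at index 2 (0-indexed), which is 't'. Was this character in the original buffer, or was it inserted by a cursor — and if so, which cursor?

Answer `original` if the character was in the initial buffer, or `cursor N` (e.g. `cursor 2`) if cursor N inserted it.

Answer: original

Derivation:
After op 1 (insert('a')): buffer="taqauampie" (len 10), cursors c1@2 c2@4 c3@6, authorship .1.2.3....
After op 2 (add_cursor(0)): buffer="taqauampie" (len 10), cursors c4@0 c1@2 c2@4 c3@6, authorship .1.2.3....
After op 3 (insert('k')): buffer="ktakqakuakmpie" (len 14), cursors c4@1 c1@4 c2@7 c3@10, authorship 4.11.22.33....
After op 4 (move_left): buffer="ktakqakuakmpie" (len 14), cursors c4@0 c1@3 c2@6 c3@9, authorship 4.11.22.33....
After op 5 (insert('c')): buffer="cktackqackuackmpie" (len 18), cursors c4@1 c1@5 c2@9 c3@13, authorship 44.111.222.333....
After op 6 (insert('y')): buffer="cyktacykqacykuacykmpie" (len 22), cursors c4@2 c1@7 c2@12 c3@17, authorship 444.1111.2222.3333....
After op 7 (delete): buffer="cktackqackuackmpie" (len 18), cursors c4@1 c1@5 c2@9 c3@13, authorship 44.111.222.333....
After op 8 (move_right): buffer="cktackqackuackmpie" (len 18), cursors c4@2 c1@6 c2@10 c3@14, authorship 44.111.222.333....
Authorship (.=original, N=cursor N): 4 4 . 1 1 1 . 2 2 2 . 3 3 3 . . . .
Index 2: author = original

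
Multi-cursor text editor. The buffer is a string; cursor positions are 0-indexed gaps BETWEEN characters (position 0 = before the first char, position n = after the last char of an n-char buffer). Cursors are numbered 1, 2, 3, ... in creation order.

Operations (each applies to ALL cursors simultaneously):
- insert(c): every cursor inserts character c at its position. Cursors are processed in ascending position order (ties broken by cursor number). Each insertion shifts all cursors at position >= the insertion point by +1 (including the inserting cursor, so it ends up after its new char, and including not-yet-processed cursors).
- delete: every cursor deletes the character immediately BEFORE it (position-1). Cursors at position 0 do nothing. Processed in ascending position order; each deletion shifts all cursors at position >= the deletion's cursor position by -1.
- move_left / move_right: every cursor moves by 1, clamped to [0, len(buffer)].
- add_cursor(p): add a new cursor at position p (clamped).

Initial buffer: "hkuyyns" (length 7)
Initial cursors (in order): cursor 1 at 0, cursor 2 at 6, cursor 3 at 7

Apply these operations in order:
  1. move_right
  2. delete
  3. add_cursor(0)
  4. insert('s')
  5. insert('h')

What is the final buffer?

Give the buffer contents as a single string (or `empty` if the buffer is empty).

Answer: sshhkuyysshh

Derivation:
After op 1 (move_right): buffer="hkuyyns" (len 7), cursors c1@1 c2@7 c3@7, authorship .......
After op 2 (delete): buffer="kuyy" (len 4), cursors c1@0 c2@4 c3@4, authorship ....
After op 3 (add_cursor(0)): buffer="kuyy" (len 4), cursors c1@0 c4@0 c2@4 c3@4, authorship ....
After op 4 (insert('s')): buffer="sskuyyss" (len 8), cursors c1@2 c4@2 c2@8 c3@8, authorship 14....23
After op 5 (insert('h')): buffer="sshhkuyysshh" (len 12), cursors c1@4 c4@4 c2@12 c3@12, authorship 1414....2323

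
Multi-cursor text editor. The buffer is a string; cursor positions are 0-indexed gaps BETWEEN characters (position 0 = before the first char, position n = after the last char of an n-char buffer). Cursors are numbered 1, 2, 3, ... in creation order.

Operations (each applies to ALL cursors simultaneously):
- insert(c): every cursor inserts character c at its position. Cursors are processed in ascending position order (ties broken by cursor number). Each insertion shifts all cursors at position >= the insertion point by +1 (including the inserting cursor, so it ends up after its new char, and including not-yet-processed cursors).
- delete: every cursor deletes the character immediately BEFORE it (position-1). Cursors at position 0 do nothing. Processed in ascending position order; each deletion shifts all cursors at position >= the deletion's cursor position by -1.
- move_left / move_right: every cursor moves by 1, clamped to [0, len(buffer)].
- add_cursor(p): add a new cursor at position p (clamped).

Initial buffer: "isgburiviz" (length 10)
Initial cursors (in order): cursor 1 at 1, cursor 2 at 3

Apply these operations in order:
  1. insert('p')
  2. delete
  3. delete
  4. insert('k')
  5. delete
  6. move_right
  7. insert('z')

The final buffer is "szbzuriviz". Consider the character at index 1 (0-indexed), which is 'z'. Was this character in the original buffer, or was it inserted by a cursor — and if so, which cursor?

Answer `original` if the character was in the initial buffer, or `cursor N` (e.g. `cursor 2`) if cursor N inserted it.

After op 1 (insert('p')): buffer="ipsgpburiviz" (len 12), cursors c1@2 c2@5, authorship .1..2.......
After op 2 (delete): buffer="isgburiviz" (len 10), cursors c1@1 c2@3, authorship ..........
After op 3 (delete): buffer="sburiviz" (len 8), cursors c1@0 c2@1, authorship ........
After op 4 (insert('k')): buffer="kskburiviz" (len 10), cursors c1@1 c2@3, authorship 1.2.......
After op 5 (delete): buffer="sburiviz" (len 8), cursors c1@0 c2@1, authorship ........
After op 6 (move_right): buffer="sburiviz" (len 8), cursors c1@1 c2@2, authorship ........
After op 7 (insert('z')): buffer="szbzuriviz" (len 10), cursors c1@2 c2@4, authorship .1.2......
Authorship (.=original, N=cursor N): . 1 . 2 . . . . . .
Index 1: author = 1

Answer: cursor 1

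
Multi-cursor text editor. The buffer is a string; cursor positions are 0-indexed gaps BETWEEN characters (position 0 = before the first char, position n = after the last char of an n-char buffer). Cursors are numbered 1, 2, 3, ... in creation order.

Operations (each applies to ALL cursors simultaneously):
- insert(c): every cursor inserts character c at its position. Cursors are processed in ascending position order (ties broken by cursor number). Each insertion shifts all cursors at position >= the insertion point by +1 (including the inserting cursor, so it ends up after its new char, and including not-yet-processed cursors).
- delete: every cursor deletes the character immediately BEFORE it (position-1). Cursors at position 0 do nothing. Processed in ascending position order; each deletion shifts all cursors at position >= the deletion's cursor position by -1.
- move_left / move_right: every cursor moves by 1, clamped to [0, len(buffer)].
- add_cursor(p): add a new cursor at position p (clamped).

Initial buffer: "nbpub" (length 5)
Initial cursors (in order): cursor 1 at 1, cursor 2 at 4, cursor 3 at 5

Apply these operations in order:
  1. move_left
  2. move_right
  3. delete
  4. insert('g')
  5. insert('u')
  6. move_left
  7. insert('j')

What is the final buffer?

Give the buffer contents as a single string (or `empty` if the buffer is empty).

After op 1 (move_left): buffer="nbpub" (len 5), cursors c1@0 c2@3 c3@4, authorship .....
After op 2 (move_right): buffer="nbpub" (len 5), cursors c1@1 c2@4 c3@5, authorship .....
After op 3 (delete): buffer="bp" (len 2), cursors c1@0 c2@2 c3@2, authorship ..
After op 4 (insert('g')): buffer="gbpgg" (len 5), cursors c1@1 c2@5 c3@5, authorship 1..23
After op 5 (insert('u')): buffer="gubpgguu" (len 8), cursors c1@2 c2@8 c3@8, authorship 11..2323
After op 6 (move_left): buffer="gubpgguu" (len 8), cursors c1@1 c2@7 c3@7, authorship 11..2323
After op 7 (insert('j')): buffer="gjubpggujju" (len 11), cursors c1@2 c2@10 c3@10, authorship 111..232233

Answer: gjubpggujju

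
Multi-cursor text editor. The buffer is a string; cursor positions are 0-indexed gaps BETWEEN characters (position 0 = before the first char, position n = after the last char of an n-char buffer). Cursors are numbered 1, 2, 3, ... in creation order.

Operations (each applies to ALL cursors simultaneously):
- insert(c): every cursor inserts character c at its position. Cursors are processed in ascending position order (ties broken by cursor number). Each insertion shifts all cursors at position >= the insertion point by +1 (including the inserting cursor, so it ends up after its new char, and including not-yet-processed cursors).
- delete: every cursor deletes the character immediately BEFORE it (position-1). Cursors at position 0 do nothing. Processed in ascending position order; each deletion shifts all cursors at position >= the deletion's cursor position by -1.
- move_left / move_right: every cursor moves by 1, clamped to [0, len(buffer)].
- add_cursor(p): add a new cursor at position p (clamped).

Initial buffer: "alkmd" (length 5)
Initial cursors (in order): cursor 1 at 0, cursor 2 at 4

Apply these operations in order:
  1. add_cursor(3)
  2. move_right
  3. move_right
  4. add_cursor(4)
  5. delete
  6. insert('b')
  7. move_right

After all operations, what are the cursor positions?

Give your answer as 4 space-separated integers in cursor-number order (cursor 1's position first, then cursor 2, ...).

After op 1 (add_cursor(3)): buffer="alkmd" (len 5), cursors c1@0 c3@3 c2@4, authorship .....
After op 2 (move_right): buffer="alkmd" (len 5), cursors c1@1 c3@4 c2@5, authorship .....
After op 3 (move_right): buffer="alkmd" (len 5), cursors c1@2 c2@5 c3@5, authorship .....
After op 4 (add_cursor(4)): buffer="alkmd" (len 5), cursors c1@2 c4@4 c2@5 c3@5, authorship .....
After op 5 (delete): buffer="a" (len 1), cursors c1@1 c2@1 c3@1 c4@1, authorship .
After op 6 (insert('b')): buffer="abbbb" (len 5), cursors c1@5 c2@5 c3@5 c4@5, authorship .1234
After op 7 (move_right): buffer="abbbb" (len 5), cursors c1@5 c2@5 c3@5 c4@5, authorship .1234

Answer: 5 5 5 5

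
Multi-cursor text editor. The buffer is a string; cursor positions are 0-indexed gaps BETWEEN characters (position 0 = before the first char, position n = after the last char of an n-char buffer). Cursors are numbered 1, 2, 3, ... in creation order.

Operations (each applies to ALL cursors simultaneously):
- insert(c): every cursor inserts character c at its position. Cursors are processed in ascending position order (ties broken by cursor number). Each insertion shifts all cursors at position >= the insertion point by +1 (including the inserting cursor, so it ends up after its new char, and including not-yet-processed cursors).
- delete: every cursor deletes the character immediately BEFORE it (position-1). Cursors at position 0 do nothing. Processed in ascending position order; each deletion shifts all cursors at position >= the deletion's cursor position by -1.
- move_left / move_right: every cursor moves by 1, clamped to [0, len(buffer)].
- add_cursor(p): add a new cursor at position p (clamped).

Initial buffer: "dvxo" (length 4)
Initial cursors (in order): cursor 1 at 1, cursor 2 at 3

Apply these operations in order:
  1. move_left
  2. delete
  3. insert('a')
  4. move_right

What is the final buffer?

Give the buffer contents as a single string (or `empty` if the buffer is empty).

After op 1 (move_left): buffer="dvxo" (len 4), cursors c1@0 c2@2, authorship ....
After op 2 (delete): buffer="dxo" (len 3), cursors c1@0 c2@1, authorship ...
After op 3 (insert('a')): buffer="adaxo" (len 5), cursors c1@1 c2@3, authorship 1.2..
After op 4 (move_right): buffer="adaxo" (len 5), cursors c1@2 c2@4, authorship 1.2..

Answer: adaxo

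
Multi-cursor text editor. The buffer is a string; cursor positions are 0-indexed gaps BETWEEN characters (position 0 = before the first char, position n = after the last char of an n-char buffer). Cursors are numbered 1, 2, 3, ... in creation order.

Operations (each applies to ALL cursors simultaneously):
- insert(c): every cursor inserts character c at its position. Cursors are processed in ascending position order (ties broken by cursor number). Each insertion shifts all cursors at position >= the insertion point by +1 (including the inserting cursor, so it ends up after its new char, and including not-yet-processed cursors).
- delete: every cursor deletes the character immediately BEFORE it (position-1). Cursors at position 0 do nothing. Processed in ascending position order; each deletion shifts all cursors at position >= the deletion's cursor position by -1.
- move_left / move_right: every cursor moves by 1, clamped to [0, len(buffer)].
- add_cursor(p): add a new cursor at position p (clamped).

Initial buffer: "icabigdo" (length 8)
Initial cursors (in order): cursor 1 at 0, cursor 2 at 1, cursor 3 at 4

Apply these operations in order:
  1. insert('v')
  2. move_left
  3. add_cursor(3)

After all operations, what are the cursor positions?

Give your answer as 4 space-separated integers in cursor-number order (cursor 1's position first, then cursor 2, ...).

After op 1 (insert('v')): buffer="vivcabvigdo" (len 11), cursors c1@1 c2@3 c3@7, authorship 1.2...3....
After op 2 (move_left): buffer="vivcabvigdo" (len 11), cursors c1@0 c2@2 c3@6, authorship 1.2...3....
After op 3 (add_cursor(3)): buffer="vivcabvigdo" (len 11), cursors c1@0 c2@2 c4@3 c3@6, authorship 1.2...3....

Answer: 0 2 6 3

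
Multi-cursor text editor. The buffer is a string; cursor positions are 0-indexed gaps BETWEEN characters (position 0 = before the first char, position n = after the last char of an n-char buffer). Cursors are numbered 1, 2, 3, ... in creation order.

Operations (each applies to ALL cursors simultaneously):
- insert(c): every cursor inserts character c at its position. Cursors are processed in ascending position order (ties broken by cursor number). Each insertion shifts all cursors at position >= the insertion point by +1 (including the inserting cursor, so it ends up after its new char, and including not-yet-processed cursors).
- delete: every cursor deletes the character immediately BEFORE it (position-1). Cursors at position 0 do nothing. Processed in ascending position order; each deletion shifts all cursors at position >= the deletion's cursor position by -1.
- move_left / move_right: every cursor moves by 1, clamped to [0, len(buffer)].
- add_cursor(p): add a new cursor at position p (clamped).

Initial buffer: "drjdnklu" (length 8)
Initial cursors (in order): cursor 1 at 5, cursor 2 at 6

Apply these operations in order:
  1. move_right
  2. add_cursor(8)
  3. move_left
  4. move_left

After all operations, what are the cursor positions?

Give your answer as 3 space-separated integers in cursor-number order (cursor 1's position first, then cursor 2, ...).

After op 1 (move_right): buffer="drjdnklu" (len 8), cursors c1@6 c2@7, authorship ........
After op 2 (add_cursor(8)): buffer="drjdnklu" (len 8), cursors c1@6 c2@7 c3@8, authorship ........
After op 3 (move_left): buffer="drjdnklu" (len 8), cursors c1@5 c2@6 c3@7, authorship ........
After op 4 (move_left): buffer="drjdnklu" (len 8), cursors c1@4 c2@5 c3@6, authorship ........

Answer: 4 5 6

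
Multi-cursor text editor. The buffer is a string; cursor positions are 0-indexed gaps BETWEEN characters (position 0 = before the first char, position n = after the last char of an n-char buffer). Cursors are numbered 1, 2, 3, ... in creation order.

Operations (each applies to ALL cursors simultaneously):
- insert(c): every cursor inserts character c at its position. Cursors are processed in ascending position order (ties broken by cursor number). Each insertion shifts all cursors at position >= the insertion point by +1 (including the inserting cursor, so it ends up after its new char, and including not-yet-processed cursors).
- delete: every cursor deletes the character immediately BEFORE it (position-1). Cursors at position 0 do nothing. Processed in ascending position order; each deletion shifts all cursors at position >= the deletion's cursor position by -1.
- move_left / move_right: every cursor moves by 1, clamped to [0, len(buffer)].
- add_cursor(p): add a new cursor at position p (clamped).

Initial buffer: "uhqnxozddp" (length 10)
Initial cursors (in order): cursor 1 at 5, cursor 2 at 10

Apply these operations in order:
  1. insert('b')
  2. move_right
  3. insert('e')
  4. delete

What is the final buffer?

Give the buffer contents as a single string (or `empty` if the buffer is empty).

Answer: uhqnxbozddpb

Derivation:
After op 1 (insert('b')): buffer="uhqnxbozddpb" (len 12), cursors c1@6 c2@12, authorship .....1.....2
After op 2 (move_right): buffer="uhqnxbozddpb" (len 12), cursors c1@7 c2@12, authorship .....1.....2
After op 3 (insert('e')): buffer="uhqnxboezddpbe" (len 14), cursors c1@8 c2@14, authorship .....1.1....22
After op 4 (delete): buffer="uhqnxbozddpb" (len 12), cursors c1@7 c2@12, authorship .....1.....2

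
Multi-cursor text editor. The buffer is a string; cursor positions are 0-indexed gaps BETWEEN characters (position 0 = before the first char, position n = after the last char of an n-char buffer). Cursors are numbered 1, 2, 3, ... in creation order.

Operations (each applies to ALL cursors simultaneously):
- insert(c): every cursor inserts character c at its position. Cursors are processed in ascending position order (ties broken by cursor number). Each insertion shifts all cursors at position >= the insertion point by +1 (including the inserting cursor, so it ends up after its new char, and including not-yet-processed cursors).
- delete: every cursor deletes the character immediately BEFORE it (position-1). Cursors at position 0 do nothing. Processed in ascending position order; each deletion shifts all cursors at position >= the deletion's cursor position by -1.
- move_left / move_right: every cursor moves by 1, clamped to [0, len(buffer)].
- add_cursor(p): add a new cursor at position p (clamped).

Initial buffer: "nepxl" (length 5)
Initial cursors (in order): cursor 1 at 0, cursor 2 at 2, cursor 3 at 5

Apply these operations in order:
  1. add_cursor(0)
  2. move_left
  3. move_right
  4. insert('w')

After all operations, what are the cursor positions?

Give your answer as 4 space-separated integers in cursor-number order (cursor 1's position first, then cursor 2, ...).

After op 1 (add_cursor(0)): buffer="nepxl" (len 5), cursors c1@0 c4@0 c2@2 c3@5, authorship .....
After op 2 (move_left): buffer="nepxl" (len 5), cursors c1@0 c4@0 c2@1 c3@4, authorship .....
After op 3 (move_right): buffer="nepxl" (len 5), cursors c1@1 c4@1 c2@2 c3@5, authorship .....
After op 4 (insert('w')): buffer="nwwewpxlw" (len 9), cursors c1@3 c4@3 c2@5 c3@9, authorship .14.2...3

Answer: 3 5 9 3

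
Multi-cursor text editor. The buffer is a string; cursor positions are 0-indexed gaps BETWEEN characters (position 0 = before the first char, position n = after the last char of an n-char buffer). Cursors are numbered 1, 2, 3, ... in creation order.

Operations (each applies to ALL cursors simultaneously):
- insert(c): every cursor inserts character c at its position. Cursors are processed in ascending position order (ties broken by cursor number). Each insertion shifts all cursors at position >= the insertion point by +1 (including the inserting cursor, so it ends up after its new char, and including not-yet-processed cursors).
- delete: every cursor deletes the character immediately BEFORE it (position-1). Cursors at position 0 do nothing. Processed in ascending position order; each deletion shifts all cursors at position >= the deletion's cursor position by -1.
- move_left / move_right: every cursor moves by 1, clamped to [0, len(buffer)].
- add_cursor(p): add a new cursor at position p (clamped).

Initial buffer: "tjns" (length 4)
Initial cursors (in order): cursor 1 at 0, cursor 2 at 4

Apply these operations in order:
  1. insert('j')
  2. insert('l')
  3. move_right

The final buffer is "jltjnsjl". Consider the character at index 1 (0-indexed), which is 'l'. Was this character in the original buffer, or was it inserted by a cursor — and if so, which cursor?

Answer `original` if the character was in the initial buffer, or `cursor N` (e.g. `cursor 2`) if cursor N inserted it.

After op 1 (insert('j')): buffer="jtjnsj" (len 6), cursors c1@1 c2@6, authorship 1....2
After op 2 (insert('l')): buffer="jltjnsjl" (len 8), cursors c1@2 c2@8, authorship 11....22
After op 3 (move_right): buffer="jltjnsjl" (len 8), cursors c1@3 c2@8, authorship 11....22
Authorship (.=original, N=cursor N): 1 1 . . . . 2 2
Index 1: author = 1

Answer: cursor 1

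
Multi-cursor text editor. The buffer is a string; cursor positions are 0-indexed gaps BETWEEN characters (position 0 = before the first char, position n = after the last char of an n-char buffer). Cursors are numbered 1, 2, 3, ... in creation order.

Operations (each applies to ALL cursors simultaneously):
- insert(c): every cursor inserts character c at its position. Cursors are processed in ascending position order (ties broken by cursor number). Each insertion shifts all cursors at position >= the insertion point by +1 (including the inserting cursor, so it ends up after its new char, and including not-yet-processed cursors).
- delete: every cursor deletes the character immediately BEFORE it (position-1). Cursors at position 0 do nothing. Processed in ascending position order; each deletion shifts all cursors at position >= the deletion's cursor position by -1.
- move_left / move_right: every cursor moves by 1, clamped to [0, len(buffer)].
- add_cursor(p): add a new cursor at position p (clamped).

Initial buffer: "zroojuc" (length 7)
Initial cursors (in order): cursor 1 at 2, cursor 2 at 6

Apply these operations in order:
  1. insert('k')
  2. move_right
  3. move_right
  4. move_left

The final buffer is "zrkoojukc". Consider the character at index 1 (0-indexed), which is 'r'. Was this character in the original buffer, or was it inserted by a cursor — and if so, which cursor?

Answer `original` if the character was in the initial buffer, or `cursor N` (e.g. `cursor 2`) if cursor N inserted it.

Answer: original

Derivation:
After op 1 (insert('k')): buffer="zrkoojukc" (len 9), cursors c1@3 c2@8, authorship ..1....2.
After op 2 (move_right): buffer="zrkoojukc" (len 9), cursors c1@4 c2@9, authorship ..1....2.
After op 3 (move_right): buffer="zrkoojukc" (len 9), cursors c1@5 c2@9, authorship ..1....2.
After op 4 (move_left): buffer="zrkoojukc" (len 9), cursors c1@4 c2@8, authorship ..1....2.
Authorship (.=original, N=cursor N): . . 1 . . . . 2 .
Index 1: author = original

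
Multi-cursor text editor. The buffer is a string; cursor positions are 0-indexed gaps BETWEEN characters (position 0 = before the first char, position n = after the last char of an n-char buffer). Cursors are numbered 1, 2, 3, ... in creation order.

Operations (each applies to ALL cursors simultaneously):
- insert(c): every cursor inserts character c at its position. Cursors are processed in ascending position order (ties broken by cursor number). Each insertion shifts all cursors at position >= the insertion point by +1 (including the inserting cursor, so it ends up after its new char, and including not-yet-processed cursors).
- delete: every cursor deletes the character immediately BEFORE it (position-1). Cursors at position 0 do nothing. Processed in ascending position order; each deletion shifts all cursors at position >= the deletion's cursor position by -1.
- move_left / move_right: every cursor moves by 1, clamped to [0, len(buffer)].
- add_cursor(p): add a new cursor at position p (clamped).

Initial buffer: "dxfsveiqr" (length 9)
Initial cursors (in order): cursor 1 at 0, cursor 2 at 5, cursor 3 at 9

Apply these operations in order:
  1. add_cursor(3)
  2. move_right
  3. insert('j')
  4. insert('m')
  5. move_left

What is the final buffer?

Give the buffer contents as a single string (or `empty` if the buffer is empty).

After op 1 (add_cursor(3)): buffer="dxfsveiqr" (len 9), cursors c1@0 c4@3 c2@5 c3@9, authorship .........
After op 2 (move_right): buffer="dxfsveiqr" (len 9), cursors c1@1 c4@4 c2@6 c3@9, authorship .........
After op 3 (insert('j')): buffer="djxfsjvejiqrj" (len 13), cursors c1@2 c4@6 c2@9 c3@13, authorship .1...4..2...3
After op 4 (insert('m')): buffer="djmxfsjmvejmiqrjm" (len 17), cursors c1@3 c4@8 c2@12 c3@17, authorship .11...44..22...33
After op 5 (move_left): buffer="djmxfsjmvejmiqrjm" (len 17), cursors c1@2 c4@7 c2@11 c3@16, authorship .11...44..22...33

Answer: djmxfsjmvejmiqrjm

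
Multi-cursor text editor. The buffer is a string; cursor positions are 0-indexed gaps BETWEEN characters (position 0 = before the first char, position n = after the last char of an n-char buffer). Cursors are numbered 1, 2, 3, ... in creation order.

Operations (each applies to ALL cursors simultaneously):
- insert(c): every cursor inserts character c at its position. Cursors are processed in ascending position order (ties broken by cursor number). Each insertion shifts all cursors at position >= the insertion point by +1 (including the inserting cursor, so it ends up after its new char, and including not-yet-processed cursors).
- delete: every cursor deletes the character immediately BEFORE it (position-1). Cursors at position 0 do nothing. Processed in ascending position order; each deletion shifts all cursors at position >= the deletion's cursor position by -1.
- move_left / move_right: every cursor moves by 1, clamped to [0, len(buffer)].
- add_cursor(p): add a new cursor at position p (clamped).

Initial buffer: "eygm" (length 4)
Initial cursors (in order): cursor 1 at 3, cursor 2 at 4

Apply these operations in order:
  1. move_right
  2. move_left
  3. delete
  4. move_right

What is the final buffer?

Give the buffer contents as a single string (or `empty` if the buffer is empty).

After op 1 (move_right): buffer="eygm" (len 4), cursors c1@4 c2@4, authorship ....
After op 2 (move_left): buffer="eygm" (len 4), cursors c1@3 c2@3, authorship ....
After op 3 (delete): buffer="em" (len 2), cursors c1@1 c2@1, authorship ..
After op 4 (move_right): buffer="em" (len 2), cursors c1@2 c2@2, authorship ..

Answer: em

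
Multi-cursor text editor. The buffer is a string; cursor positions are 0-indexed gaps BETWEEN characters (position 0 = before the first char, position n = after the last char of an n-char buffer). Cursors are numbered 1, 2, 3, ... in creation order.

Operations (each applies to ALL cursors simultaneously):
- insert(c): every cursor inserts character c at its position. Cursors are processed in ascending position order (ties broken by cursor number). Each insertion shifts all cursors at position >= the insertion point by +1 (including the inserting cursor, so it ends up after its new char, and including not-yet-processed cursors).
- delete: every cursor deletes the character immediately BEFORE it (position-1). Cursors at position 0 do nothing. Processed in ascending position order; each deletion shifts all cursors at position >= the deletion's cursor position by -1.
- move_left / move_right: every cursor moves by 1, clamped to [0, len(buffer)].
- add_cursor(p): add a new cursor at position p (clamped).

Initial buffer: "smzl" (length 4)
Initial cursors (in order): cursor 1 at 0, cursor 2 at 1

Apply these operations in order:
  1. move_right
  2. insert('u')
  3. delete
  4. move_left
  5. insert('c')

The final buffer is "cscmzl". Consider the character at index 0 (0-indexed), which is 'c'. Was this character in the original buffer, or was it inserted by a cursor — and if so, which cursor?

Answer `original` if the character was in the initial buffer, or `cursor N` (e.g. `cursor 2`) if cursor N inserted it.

After op 1 (move_right): buffer="smzl" (len 4), cursors c1@1 c2@2, authorship ....
After op 2 (insert('u')): buffer="sumuzl" (len 6), cursors c1@2 c2@4, authorship .1.2..
After op 3 (delete): buffer="smzl" (len 4), cursors c1@1 c2@2, authorship ....
After op 4 (move_left): buffer="smzl" (len 4), cursors c1@0 c2@1, authorship ....
After op 5 (insert('c')): buffer="cscmzl" (len 6), cursors c1@1 c2@3, authorship 1.2...
Authorship (.=original, N=cursor N): 1 . 2 . . .
Index 0: author = 1

Answer: cursor 1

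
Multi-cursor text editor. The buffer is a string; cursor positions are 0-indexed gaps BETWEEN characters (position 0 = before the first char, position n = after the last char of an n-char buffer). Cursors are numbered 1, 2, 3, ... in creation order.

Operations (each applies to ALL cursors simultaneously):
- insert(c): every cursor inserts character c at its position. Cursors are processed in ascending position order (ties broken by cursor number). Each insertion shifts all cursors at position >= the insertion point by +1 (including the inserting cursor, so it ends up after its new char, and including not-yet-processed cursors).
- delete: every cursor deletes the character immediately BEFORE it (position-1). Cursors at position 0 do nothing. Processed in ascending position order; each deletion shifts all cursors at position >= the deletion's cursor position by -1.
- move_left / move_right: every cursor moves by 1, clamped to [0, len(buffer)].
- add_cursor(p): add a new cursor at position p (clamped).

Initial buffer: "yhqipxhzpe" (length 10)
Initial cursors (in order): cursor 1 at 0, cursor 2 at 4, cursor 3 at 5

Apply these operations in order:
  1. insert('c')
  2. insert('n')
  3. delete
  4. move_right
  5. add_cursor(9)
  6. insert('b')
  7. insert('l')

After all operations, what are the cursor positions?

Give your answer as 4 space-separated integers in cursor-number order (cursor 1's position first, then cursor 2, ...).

Answer: 4 11 17 17

Derivation:
After op 1 (insert('c')): buffer="cyhqicpcxhzpe" (len 13), cursors c1@1 c2@6 c3@8, authorship 1....2.3.....
After op 2 (insert('n')): buffer="cnyhqicnpcnxhzpe" (len 16), cursors c1@2 c2@8 c3@11, authorship 11....22.33.....
After op 3 (delete): buffer="cyhqicpcxhzpe" (len 13), cursors c1@1 c2@6 c3@8, authorship 1....2.3.....
After op 4 (move_right): buffer="cyhqicpcxhzpe" (len 13), cursors c1@2 c2@7 c3@9, authorship 1....2.3.....
After op 5 (add_cursor(9)): buffer="cyhqicpcxhzpe" (len 13), cursors c1@2 c2@7 c3@9 c4@9, authorship 1....2.3.....
After op 6 (insert('b')): buffer="cybhqicpbcxbbhzpe" (len 17), cursors c1@3 c2@9 c3@13 c4@13, authorship 1.1...2.23.34....
After op 7 (insert('l')): buffer="cyblhqicpblcxbbllhzpe" (len 21), cursors c1@4 c2@11 c3@17 c4@17, authorship 1.11...2.223.3434....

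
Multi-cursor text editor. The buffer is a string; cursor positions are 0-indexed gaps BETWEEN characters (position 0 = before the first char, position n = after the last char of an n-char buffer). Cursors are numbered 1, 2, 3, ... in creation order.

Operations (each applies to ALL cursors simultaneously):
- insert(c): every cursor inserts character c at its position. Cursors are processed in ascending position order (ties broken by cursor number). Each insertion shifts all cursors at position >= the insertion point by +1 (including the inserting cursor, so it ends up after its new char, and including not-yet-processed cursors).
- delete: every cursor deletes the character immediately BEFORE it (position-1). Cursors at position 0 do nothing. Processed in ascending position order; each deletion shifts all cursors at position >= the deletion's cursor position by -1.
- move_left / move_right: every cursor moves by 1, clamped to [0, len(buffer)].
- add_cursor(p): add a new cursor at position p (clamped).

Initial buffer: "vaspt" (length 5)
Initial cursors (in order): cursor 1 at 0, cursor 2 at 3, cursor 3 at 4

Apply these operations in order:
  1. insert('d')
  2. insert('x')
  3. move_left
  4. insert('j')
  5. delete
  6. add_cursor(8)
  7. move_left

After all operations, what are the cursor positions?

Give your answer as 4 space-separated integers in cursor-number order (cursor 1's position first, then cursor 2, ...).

After op 1 (insert('d')): buffer="dvasdpdt" (len 8), cursors c1@1 c2@5 c3@7, authorship 1...2.3.
After op 2 (insert('x')): buffer="dxvasdxpdxt" (len 11), cursors c1@2 c2@7 c3@10, authorship 11...22.33.
After op 3 (move_left): buffer="dxvasdxpdxt" (len 11), cursors c1@1 c2@6 c3@9, authorship 11...22.33.
After op 4 (insert('j')): buffer="djxvasdjxpdjxt" (len 14), cursors c1@2 c2@8 c3@12, authorship 111...222.333.
After op 5 (delete): buffer="dxvasdxpdxt" (len 11), cursors c1@1 c2@6 c3@9, authorship 11...22.33.
After op 6 (add_cursor(8)): buffer="dxvasdxpdxt" (len 11), cursors c1@1 c2@6 c4@8 c3@9, authorship 11...22.33.
After op 7 (move_left): buffer="dxvasdxpdxt" (len 11), cursors c1@0 c2@5 c4@7 c3@8, authorship 11...22.33.

Answer: 0 5 8 7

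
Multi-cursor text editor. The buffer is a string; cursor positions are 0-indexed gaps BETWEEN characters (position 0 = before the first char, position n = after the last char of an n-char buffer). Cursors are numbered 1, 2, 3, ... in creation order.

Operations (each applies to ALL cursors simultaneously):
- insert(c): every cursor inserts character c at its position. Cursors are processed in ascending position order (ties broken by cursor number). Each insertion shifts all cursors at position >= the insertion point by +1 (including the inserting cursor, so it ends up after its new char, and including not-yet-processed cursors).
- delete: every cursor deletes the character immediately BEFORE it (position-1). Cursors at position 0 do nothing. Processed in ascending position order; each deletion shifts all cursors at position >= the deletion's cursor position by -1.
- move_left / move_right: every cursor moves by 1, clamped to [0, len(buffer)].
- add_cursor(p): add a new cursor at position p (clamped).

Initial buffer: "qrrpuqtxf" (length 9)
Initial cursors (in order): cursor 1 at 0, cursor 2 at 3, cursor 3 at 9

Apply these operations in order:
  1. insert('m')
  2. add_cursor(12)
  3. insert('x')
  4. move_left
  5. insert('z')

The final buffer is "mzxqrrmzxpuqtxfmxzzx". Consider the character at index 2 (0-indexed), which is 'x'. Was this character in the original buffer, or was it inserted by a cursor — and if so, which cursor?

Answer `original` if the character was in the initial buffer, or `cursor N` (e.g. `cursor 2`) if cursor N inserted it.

After op 1 (insert('m')): buffer="mqrrmpuqtxfm" (len 12), cursors c1@1 c2@5 c3@12, authorship 1...2......3
After op 2 (add_cursor(12)): buffer="mqrrmpuqtxfm" (len 12), cursors c1@1 c2@5 c3@12 c4@12, authorship 1...2......3
After op 3 (insert('x')): buffer="mxqrrmxpuqtxfmxx" (len 16), cursors c1@2 c2@7 c3@16 c4@16, authorship 11...22......334
After op 4 (move_left): buffer="mxqrrmxpuqtxfmxx" (len 16), cursors c1@1 c2@6 c3@15 c4@15, authorship 11...22......334
After op 5 (insert('z')): buffer="mzxqrrmzxpuqtxfmxzzx" (len 20), cursors c1@2 c2@8 c3@19 c4@19, authorship 111...222......33344
Authorship (.=original, N=cursor N): 1 1 1 . . . 2 2 2 . . . . . . 3 3 3 4 4
Index 2: author = 1

Answer: cursor 1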